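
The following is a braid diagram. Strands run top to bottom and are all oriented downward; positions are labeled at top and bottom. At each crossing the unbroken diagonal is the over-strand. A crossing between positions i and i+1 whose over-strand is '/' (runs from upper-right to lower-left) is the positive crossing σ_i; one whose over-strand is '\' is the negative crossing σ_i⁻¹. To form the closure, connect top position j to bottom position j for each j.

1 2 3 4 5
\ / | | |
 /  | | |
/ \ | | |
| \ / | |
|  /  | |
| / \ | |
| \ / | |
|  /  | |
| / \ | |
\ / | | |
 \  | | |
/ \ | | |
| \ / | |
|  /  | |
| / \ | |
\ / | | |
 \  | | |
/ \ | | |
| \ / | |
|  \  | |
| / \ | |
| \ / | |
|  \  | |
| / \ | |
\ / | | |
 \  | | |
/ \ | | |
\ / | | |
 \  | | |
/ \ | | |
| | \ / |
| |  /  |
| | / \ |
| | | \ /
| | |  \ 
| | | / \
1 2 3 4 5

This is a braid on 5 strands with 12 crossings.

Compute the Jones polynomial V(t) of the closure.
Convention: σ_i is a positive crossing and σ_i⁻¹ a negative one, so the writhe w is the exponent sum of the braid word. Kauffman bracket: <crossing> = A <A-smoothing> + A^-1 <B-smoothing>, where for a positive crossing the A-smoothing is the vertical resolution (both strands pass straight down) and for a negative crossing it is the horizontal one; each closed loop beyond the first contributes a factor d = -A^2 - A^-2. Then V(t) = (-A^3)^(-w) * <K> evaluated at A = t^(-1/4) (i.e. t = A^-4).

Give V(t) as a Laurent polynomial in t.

-t + 2 - t^-1 + 2*t^-2 - t^-3 + t^-4 - t^-5

Derivation:
Reading the diagram top to bottom ('/'-over between positions i,i+1 = s_i, '\'-over = s_i^-1): braid word = s1 s2 s2 s1^-1 s2 s1^-1 s2^-1 s2^-1 s1^-1 s1^-1 s3 s4^-1.
The presented braid s1 s2 s2 s1^-1 s2 s1^-1 s2^-1 s2^-1 s1^-1 s1^-1 s3 s4^-1 on 5 strands reduces by inverse Markov moves (closure unchanged at each step):
  Destabilize: the word has the form β·s4^-1 where s4^-1 occurs only as the final letter (β ∈ B_4); drop it and the last strand → 4 strands.
  Destabilize: the word has the form β·s3 where s3 occurs only as the final letter (β ∈ B_3); drop it and the last strand → 3 strands.
  Deconjugate: the word is γ·β·γ⁻¹ with γ = s1 (prefix) and γ⁻¹ = s1^-1 (suffix); strip both.
Reduced to β = s2 s2 s1^-1 s2 s1^-1 s2^-1 s2^-1 s1^-1 on 3 strands, 8 crossings.
Compute on β:
Braid: s2 s2 s1^-1 s2 s1^-1 s2^-1 s2^-1 s1^-1 on 3 strands, 8 crossings.
Writhe w = (#positive) - (#negative) = 3 - 5 = -2.
Computing the Kauffman bracket via state sum. There are 2^8 = 256 states.
For each crossing: s=0 is the vertical smoothing, s=1 horizontal. Crossing k contributes A^(sign_k * (1 - 2*s_k)); loop factor d = -A^2 - A^-2.
Tabulate the states by total A-exponent and number of loops L (A-exp: L × count):
  A^8: L=4 ×1
  A^6: L=3 ×8
  A^4: L=2 ×23, L=4 ×5
  A^2: L=1 ×22, L=3 ×33, L=5 ×1
  A^0: L=2 ×52, L=4 ×18
  A^-2: L=1 ×13, L=3 ×37, L=5 ×6
  A^-4: L=2 ×14, L=4 ×13, L=6 ×1
  A^-6: L=3 ×6, L=5 ×2
  A^-8: L=4 ×1
Each group contributes A^e * Σ count * d^(L-1):
Powers of d = -A^2 - A^-2: d^2 = A^4 + 2 + A^-4; d^3 = -A^6 - 3*A^2 - 3*A^-2 - A^-6; d^4 = A^8 + 4*A^4 + 6 + 4*A^-4 + A^-8; d^5 = -A^10 - 5*A^6 - 10*A^2 - 10*A^-2 - 5*A^-6 - A^-10.
  A^8 * (d^3) = -A^14 - 3*A^10 - 3*A^6 - A^2
  A^6 * (8*d^2) = 8*A^10 + 16*A^6 + 8*A^2
  A^4 * (23*d + 5*d^3) = -5*A^10 - 38*A^6 - 38*A^2 - 5*A^-2
  A^2 * (22 + 33*d^2 + d^4) = A^10 + 37*A^6 + 94*A^2 + 37*A^-2 + A^-6
  A^0 * (52*d + 18*d^3) = -18*A^6 - 106*A^2 - 106*A^-2 - 18*A^-6
  A^-2 * (13 + 37*d^2 + 6*d^4) = 6*A^6 + 61*A^2 + 123*A^-2 + 61*A^-6 + 6*A^-10
  A^-4 * (14*d + 13*d^3 + d^5) = -A^6 - 18*A^2 - 63*A^-2 - 63*A^-6 - 18*A^-10 - A^-14
  A^-6 * (6*d^2 + 2*d^4) = 2*A^2 + 14*A^-2 + 24*A^-6 + 14*A^-10 + 2*A^-14
  A^-8 * (d^3) = -A^-2 - 3*A^-6 - 3*A^-10 - A^-14
Summing the groups: <K> = -A^14 + A^10 - A^6 + 2*A^2 - A^-2 + 2*A^-6 - A^-10
Normalise by the writhe: (-A^3)^(-w) = (-A^3)^(2) = A^6, so f(A) = A^6 * <K> = -A^20 + A^16 - A^12 + 2*A^8 - A^4 + 2 - A^-4.
Substitute A = t^(-1/4), i.e. A^e → t^(-e/4): V(t) = -t + 2 - t^-1 + 2*t^-2 - t^-3 + t^-4 - t^-5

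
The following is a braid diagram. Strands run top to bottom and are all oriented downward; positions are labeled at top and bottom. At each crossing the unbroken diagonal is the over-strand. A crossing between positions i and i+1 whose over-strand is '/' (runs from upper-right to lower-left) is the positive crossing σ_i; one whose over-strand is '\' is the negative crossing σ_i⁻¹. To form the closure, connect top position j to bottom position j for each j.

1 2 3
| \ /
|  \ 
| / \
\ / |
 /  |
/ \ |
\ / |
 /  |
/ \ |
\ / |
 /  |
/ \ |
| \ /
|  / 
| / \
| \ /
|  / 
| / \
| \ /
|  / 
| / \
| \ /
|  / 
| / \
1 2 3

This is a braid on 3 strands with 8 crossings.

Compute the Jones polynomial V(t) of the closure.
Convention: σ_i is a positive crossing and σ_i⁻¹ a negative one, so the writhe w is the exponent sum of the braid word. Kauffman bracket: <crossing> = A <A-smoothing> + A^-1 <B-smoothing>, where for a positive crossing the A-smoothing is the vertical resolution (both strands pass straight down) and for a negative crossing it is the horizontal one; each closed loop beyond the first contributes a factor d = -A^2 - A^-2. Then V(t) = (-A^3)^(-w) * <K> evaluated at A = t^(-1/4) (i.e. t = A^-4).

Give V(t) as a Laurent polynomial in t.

t^8 - 2*t^7 + t^6 - 2*t^5 + 2*t^4 + t^2

Derivation:
Reading the diagram top to bottom ('/'-over between positions i,i+1 = s_i, '\'-over = s_i^-1): braid word = s2^-1 s1 s1 s1 s2 s2 s2 s2.
The presented braid s2^-1 s1 s1 s1 s2 s2 s2 s2 on 3 strands reduces by inverse Markov moves (closure unchanged at each step):
  Deconjugate: the word is γ·β·γ⁻¹ with γ = s2^-1 (prefix) and γ⁻¹ = s2 (suffix); strip both.
Reduced to β = s1 s1 s1 s2 s2 s2 on 3 strands, 6 crossings.
Compute on β:
Braid: s1 s1 s1 s2 s2 s2 on 3 strands, 6 crossings.
Writhe w = (#positive) - (#negative) = 6 - 0 = 6.
Computing the Kauffman bracket via state sum. There are 2^6 = 64 states.
For each crossing: s=0 is the vertical smoothing, s=1 horizontal. Crossing k contributes A^(sign_k * (1 - 2*s_k)); loop factor d = -A^2 - A^-2.
Tabulate the states by total A-exponent and number of loops L (A-exp: L × count):
  A^6: L=3 ×1
  A^4: L=2 ×6
  A^2: L=1 ×9, L=3 ×6
  A^0: L=2 ×18, L=4 ×2
  A^-2: L=3 ×15
  A^-4: L=4 ×6
  A^-6: L=5 ×1
Each group contributes A^e * Σ count * d^(L-1):
Powers of d = -A^2 - A^-2: d^2 = A^4 + 2 + A^-4; d^3 = -A^6 - 3*A^2 - 3*A^-2 - A^-6; d^4 = A^8 + 4*A^4 + 6 + 4*A^-4 + A^-8.
  A^6 * (d^2) = A^10 + 2*A^6 + A^2
  A^4 * (6*d) = -6*A^6 - 6*A^2
  A^2 * (9 + 6*d^2) = 6*A^6 + 21*A^2 + 6*A^-2
  A^0 * (18*d + 2*d^3) = -2*A^6 - 24*A^2 - 24*A^-2 - 2*A^-6
  A^-2 * (15*d^2) = 15*A^2 + 30*A^-2 + 15*A^-6
  A^-4 * (6*d^3) = -6*A^2 - 18*A^-2 - 18*A^-6 - 6*A^-10
  A^-6 * (d^4) = A^2 + 4*A^-2 + 6*A^-6 + 4*A^-10 + A^-14
Summing the groups: <K> = A^10 + 2*A^2 - 2*A^-2 + A^-6 - 2*A^-10 + A^-14
Normalise by the writhe: (-A^3)^(-w) = (-A^3)^(-6) = A^-18, so f(A) = A^-18 * <K> = A^-8 + 2*A^-16 - 2*A^-20 + A^-24 - 2*A^-28 + A^-32.
Substitute A = t^(-1/4), i.e. A^e → t^(-e/4): V(t) = t^8 - 2*t^7 + t^6 - 2*t^5 + 2*t^4 + t^2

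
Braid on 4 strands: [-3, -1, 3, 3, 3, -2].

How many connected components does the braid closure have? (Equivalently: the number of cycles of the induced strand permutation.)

2

Derivation:
Track the strand permutation on 4 strands, starting from identity.
  step 1: s3^-1 swaps positions 3,4 -> [1 2 4 3]
  step 2: s1^-1 swaps positions 1,2 -> [2 1 4 3]
  step 3: s3 swaps positions 3,4 -> [2 1 3 4]
  step 4: s3 swaps positions 3,4 -> [2 1 4 3]
  step 5: s3 swaps positions 3,4 -> [2 1 3 4]
  step 6: s2^-1 swaps positions 2,3 -> [2 3 1 4]
Final permutation (position -> original strand): [2 3 1 4]
Closure components = cycle count of this permutation = 2.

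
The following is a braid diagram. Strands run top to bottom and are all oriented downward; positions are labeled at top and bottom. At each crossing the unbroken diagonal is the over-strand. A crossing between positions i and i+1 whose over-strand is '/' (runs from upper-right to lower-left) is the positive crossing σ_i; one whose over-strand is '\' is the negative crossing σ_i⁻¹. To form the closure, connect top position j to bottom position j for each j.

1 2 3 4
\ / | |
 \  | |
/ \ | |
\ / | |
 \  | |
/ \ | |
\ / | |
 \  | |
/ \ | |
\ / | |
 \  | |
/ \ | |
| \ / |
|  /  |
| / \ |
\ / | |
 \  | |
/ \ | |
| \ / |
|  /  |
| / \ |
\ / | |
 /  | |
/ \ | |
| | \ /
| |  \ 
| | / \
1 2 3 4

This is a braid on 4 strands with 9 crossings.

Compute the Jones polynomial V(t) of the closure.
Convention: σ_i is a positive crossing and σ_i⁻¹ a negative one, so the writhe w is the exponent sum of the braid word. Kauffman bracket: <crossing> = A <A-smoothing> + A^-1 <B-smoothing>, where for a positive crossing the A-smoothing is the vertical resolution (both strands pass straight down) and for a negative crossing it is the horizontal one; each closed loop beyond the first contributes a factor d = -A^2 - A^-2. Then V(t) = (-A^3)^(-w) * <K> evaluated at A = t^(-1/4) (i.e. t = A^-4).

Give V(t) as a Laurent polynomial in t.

t - 1 + 2*t^-1 - 2*t^-2 + 2*t^-3 - 2*t^-4 + t^-5

Derivation:
Reading the diagram top to bottom ('/'-over between positions i,i+1 = s_i, '\'-over = s_i^-1): braid word = s1^-1 s1^-1 s1^-1 s1^-1 s2 s1^-1 s2 s1 s3^-1.
The presented braid s1^-1 s1^-1 s1^-1 s1^-1 s2 s1^-1 s2 s1 s3^-1 on 4 strands reduces by inverse Markov moves (closure unchanged at each step):
  Destabilize: the word has the form β·s3^-1 where s3^-1 occurs only as the final letter (β ∈ B_3); drop it and the last strand → 3 strands.
  Deconjugate: the word is γ·β·γ⁻¹ with γ = s1^-1 (prefix) and γ⁻¹ = s1 (suffix); strip both.
Reduced to β = s1^-1 s1^-1 s1^-1 s2 s1^-1 s2 on 3 strands, 6 crossings.
Compute on β:
Braid: s1^-1 s1^-1 s1^-1 s2 s1^-1 s2 on 3 strands, 6 crossings.
Writhe w = (#positive) - (#negative) = 2 - 4 = -2.
Computing the Kauffman bracket via state sum. There are 2^6 = 64 states.
For each crossing: s=0 is the vertical smoothing, s=1 horizontal. Crossing k contributes A^(sign_k * (1 - 2*s_k)); loop factor d = -A^2 - A^-2.
Tabulate the states by total A-exponent and number of loops L (A-exp: L × count):
  A^6: L=5 ×1
  A^4: L=4 ×6
  A^2: L=3 ×15
  A^0: L=2 ×19, L=4 ×1
  A^-2: L=1 ×11, L=3 ×4
  A^-4: L=2 ×6
  A^-6: L=3 ×1
Each group contributes A^e * Σ count * d^(L-1):
Powers of d = -A^2 - A^-2: d^2 = A^4 + 2 + A^-4; d^3 = -A^6 - 3*A^2 - 3*A^-2 - A^-6; d^4 = A^8 + 4*A^4 + 6 + 4*A^-4 + A^-8.
  A^6 * (d^4) = A^14 + 4*A^10 + 6*A^6 + 4*A^2 + A^-2
  A^4 * (6*d^3) = -6*A^10 - 18*A^6 - 18*A^2 - 6*A^-2
  A^2 * (15*d^2) = 15*A^6 + 30*A^2 + 15*A^-2
  A^0 * (19*d + d^3) = -A^6 - 22*A^2 - 22*A^-2 - A^-6
  A^-2 * (11 + 4*d^2) = 4*A^2 + 19*A^-2 + 4*A^-6
  A^-4 * (6*d) = -6*A^-2 - 6*A^-6
  A^-6 * (d^2) = A^-2 + 2*A^-6 + A^-10
Summing the groups: <K> = A^14 - 2*A^10 + 2*A^6 - 2*A^2 + 2*A^-2 - A^-6 + A^-10
Normalise by the writhe: (-A^3)^(-w) = (-A^3)^(2) = A^6, so f(A) = A^6 * <K> = A^20 - 2*A^16 + 2*A^12 - 2*A^8 + 2*A^4 - 1 + A^-4.
Substitute A = t^(-1/4), i.e. A^e → t^(-e/4): V(t) = t - 1 + 2*t^-1 - 2*t^-2 + 2*t^-3 - 2*t^-4 + t^-5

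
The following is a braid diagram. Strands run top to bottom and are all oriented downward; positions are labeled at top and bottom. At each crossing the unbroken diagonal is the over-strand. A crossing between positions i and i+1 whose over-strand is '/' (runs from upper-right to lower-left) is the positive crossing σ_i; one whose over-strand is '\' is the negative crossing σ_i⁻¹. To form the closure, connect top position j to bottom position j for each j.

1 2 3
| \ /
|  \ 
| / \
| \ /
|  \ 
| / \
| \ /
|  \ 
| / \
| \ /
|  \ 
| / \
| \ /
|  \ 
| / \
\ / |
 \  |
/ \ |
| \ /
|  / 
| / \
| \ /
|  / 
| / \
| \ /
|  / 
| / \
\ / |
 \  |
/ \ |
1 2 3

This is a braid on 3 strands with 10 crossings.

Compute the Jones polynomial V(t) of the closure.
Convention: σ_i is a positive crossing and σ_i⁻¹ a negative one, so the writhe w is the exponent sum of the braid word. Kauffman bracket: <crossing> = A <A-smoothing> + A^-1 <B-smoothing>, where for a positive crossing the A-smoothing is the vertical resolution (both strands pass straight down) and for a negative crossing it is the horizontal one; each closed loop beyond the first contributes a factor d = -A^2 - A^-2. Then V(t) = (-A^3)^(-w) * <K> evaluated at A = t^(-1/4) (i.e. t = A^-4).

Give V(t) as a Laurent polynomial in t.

Reading the diagram top to bottom ('/'-over between positions i,i+1 = s_i, '\'-over = s_i^-1): braid word = s2^-1 s2^-1 s2^-1 s2^-1 s2^-1 s1^-1 s2 s2 s2 s1^-1.
Braid: s2^-1 s2^-1 s2^-1 s2^-1 s2^-1 s1^-1 s2 s2 s2 s1^-1 on 3 strands, 10 crossings.
Writhe w = (#positive) - (#negative) = 3 - 7 = -4.
State-sum expansion of <K>. There are 2^10 = 1024 states.
Smooth each crossing (0=||, 1=⌣⌢); contribution A^(Σ sign_k(1-2s_k)) * d^(L-1).
Tabulate the states by total A-exponent and number of loops L (A-exp: L × count):
  A^10: L=6 ×1
  A^8: L=5 ×10
  A^6: L=4 ×35, L=6 ×10
  A^4: L=3 ×60, L=5 ×50, L=7 ×10
  A^2: L=2 ×55, L=4 ×100, L=6 ×50, L=8 ×5
  A^0: L=1 ×25, L=3 ×101, L=5 ×100, L=7 ×25, L=9 ×1
  A^-2: L=2 ×55, L=4 ×100, L=6 ×50, L=8 ×5
  A^-4: L=1 ×6, L=3 ×54, L=5 ×50, L=7 ×10
  A^-6: L=2 ×9, L=4 ×26, L=6 ×10
  A^-8: L=3 ×5, L=5 ×5
  A^-10: L=4 ×1
Each group contributes A^e * Σ count * d^(L-1):
Powers of d = -A^2 - A^-2: d^2 = A^4 + 2 + A^-4; d^3 = -A^6 - 3*A^2 - 3*A^-2 - A^-6; d^4 = A^8 + 4*A^4 + 6 + 4*A^-4 + A^-8; d^5 = -A^10 - 5*A^6 - 10*A^2 - 10*A^-2 - 5*A^-6 - A^-10; d^6 = A^12 + 6*A^8 + 15*A^4 + 20 + 15*A^-4 + 6*A^-8 + A^-12; d^7 = -A^14 - 7*A^10 - 21*A^6 - 35*A^2 - 35*A^-2 - 21*A^-6 - 7*A^-10 - A^-14; d^8 = A^16 + 8*A^12 + 28*A^8 + 56*A^4 + 70 + 56*A^-4 + 28*A^-8 + 8*A^-12 + A^-16.
  A^10 * (d^5) = -A^20 - 5*A^16 - 10*A^12 - 10*A^8 - 5*A^4 - 1
  A^8 * (10*d^4) = 10*A^16 + 40*A^12 + 60*A^8 + 40*A^4 + 10
  A^6 * (35*d^3 + 10*d^5) = -10*A^16 - 85*A^12 - 205*A^8 - 205*A^4 - 85 - 10*A^-4
  A^4 * (60*d^2 + 50*d^4 + 10*d^6) = 10*A^16 + 110*A^12 + 410*A^8 + 620*A^4 + 410 + 110*A^-4 + 10*A^-8
  A^2 * (55*d + 100*d^3 + 50*d^5 + 5*d^7) = -5*A^16 - 85*A^12 - 455*A^8 - 1030*A^4 - 1030 - 455*A^-4 - 85*A^-8 - 5*A^-12
  A^0 * (25 + 101*d^2 + 100*d^4 + 25*d^6 + d^8) = A^16 + 33*A^12 + 278*A^8 + 932*A^4 + 1397 + 932*A^-4 + 278*A^-8 + 33*A^-12 + A^-16
  A^-2 * (55*d + 100*d^3 + 50*d^5 + 5*d^7) = -5*A^12 - 85*A^8 - 455*A^4 - 1030 - 1030*A^-4 - 455*A^-8 - 85*A^-12 - 5*A^-16
  A^-4 * (6 + 54*d^2 + 50*d^4 + 10*d^6) = 10*A^8 + 110*A^4 + 404 + 614*A^-4 + 404*A^-8 + 110*A^-12 + 10*A^-16
  A^-6 * (9*d + 26*d^3 + 10*d^5) = -10*A^4 - 76 - 187*A^-4 - 187*A^-8 - 76*A^-12 - 10*A^-16
  A^-8 * (5*d^2 + 5*d^4) = 5 + 25*A^-4 + 40*A^-8 + 25*A^-12 + 5*A^-16
  A^-10 * (d^3) = -A^-4 - 3*A^-8 - 3*A^-12 - A^-16
Summing the groups: <K> = -A^20 + A^16 - 2*A^12 + 3*A^8 - 3*A^4 + 4 - 2*A^-4 + 2*A^-8 - A^-12
Normalise by the writhe: (-A^3)^(-w) = (-A^3)^(4) = A^12, so f(A) = A^12 * <K> = -A^32 + A^28 - 2*A^24 + 3*A^20 - 3*A^16 + 4*A^12 - 2*A^8 + 2*A^4 - 1.
Substitute A = t^(-1/4), i.e. A^e → t^(-e/4): V(t) = -1 + 2*t^-1 - 2*t^-2 + 4*t^-3 - 3*t^-4 + 3*t^-5 - 2*t^-6 + t^-7 - t^-8

Answer: -1 + 2*t^-1 - 2*t^-2 + 4*t^-3 - 3*t^-4 + 3*t^-5 - 2*t^-6 + t^-7 - t^-8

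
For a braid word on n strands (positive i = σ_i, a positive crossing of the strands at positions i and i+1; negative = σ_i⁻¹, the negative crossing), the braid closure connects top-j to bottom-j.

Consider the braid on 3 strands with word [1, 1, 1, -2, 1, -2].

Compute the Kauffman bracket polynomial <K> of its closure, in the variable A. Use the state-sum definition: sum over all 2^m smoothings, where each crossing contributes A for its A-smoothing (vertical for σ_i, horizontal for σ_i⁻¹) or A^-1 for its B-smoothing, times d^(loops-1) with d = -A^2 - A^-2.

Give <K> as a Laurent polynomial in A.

A^10 - A^6 + 2*A^2 - 2*A^-2 + 2*A^-6 - 2*A^-10 + A^-14

Derivation:
Braid: s1 s1 s1 s2^-1 s1 s2^-1 on 3 strands, 6 crossings.
Writhe w = (#positive) - (#negative) = 4 - 2 = 2.
Computing the Kauffman bracket via state sum. There are 2^6 = 64 states.
For each crossing: s=0 is the vertical smoothing, s=1 horizontal. Crossing k contributes A^(sign_k * (1 - 2*s_k)); loop factor d = -A^2 - A^-2.
Tabulate the states by total A-exponent and number of loops L (A-exp: L × count):
  A^6: L=3 ×1
  A^4: L=2 ×6
  A^2: L=1 ×11, L=3 ×4
  A^0: L=2 ×19, L=4 ×1
  A^-2: L=3 ×15
  A^-4: L=4 ×6
  A^-6: L=5 ×1
Each group contributes A^e * Σ count * d^(L-1):
Powers of d = -A^2 - A^-2: d^2 = A^4 + 2 + A^-4; d^3 = -A^6 - 3*A^2 - 3*A^-2 - A^-6; d^4 = A^8 + 4*A^4 + 6 + 4*A^-4 + A^-8.
  A^6 * (d^2) = A^10 + 2*A^6 + A^2
  A^4 * (6*d) = -6*A^6 - 6*A^2
  A^2 * (11 + 4*d^2) = 4*A^6 + 19*A^2 + 4*A^-2
  A^0 * (19*d + d^3) = -A^6 - 22*A^2 - 22*A^-2 - A^-6
  A^-2 * (15*d^2) = 15*A^2 + 30*A^-2 + 15*A^-6
  A^-4 * (6*d^3) = -6*A^2 - 18*A^-2 - 18*A^-6 - 6*A^-10
  A^-6 * (d^4) = A^2 + 4*A^-2 + 6*A^-6 + 4*A^-10 + A^-14
Summing the groups: <K> = A^10 - A^6 + 2*A^2 - 2*A^-2 + 2*A^-6 - 2*A^-10 + A^-14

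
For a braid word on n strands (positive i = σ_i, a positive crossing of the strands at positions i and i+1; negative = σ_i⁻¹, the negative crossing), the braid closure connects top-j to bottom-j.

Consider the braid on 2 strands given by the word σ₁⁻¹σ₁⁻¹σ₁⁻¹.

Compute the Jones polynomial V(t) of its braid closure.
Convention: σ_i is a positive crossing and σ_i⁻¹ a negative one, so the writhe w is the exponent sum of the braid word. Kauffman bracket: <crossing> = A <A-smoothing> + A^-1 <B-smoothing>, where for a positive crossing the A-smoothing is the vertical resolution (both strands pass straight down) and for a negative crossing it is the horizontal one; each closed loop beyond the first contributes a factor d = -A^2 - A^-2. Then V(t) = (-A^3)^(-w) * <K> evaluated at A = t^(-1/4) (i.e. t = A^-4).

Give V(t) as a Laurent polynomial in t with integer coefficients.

Braid: s1^-1 s1^-1 s1^-1 on 2 strands, 3 crossings.
Writhe w = (#positive) - (#negative) = 0 - 3 = -3.
Enumerate smoothing states for the bracket polynomial. There are 2^3 = 8 states.
For each crossing: s=0 is the vertical smoothing, s=1 horizontal. Crossing k contributes A^(sign_k * (1 - 2*s_k)); loop factor d = -A^2 - A^-2.
  state 000: A-exp=-3, loops=2, term = A^-3 * d^1
  state 001: A-exp=-1, loops=1, term = A^-1 * d^0
  state 010: A-exp=-1, loops=1, term = A^-1 * d^0
  state 011: A-exp=+1, loops=2, term = A^1 * d^1
  state 100: A-exp=-1, loops=1, term = A^-1 * d^0
  state 101: A-exp=+1, loops=2, term = A^1 * d^1
  state 110: A-exp=+1, loops=2, term = A^1 * d^1
  state 111: A-exp=+3, loops=3, term = A^3 * d^2
Collect the terms by A-exponent (count of states per loop number):
Powers of d = -A^2 - A^-2: d^2 = A^4 + 2 + A^-4.
  A^3 * (d^2) = A^7 + 2*A^3 + A^-1
  A^1 * (3*d) = -3*A^3 - 3*A^-1
  A^-1 * (3) = 3*A^-1
  A^-3 * (d) = -A^-1 - A^-5
Summing the groups: <K> = A^7 - A^3 - A^-5
Normalise by the writhe: (-A^3)^(-w) = (-A^3)^(3) = -A^9, so f(A) = -A^9 * <K> = -A^16 + A^12 + A^4.
Substitute A = t^(-1/4), i.e. A^e → t^(-e/4): V(t) = t^-1 + t^-3 - t^-4

Answer: t^-1 + t^-3 - t^-4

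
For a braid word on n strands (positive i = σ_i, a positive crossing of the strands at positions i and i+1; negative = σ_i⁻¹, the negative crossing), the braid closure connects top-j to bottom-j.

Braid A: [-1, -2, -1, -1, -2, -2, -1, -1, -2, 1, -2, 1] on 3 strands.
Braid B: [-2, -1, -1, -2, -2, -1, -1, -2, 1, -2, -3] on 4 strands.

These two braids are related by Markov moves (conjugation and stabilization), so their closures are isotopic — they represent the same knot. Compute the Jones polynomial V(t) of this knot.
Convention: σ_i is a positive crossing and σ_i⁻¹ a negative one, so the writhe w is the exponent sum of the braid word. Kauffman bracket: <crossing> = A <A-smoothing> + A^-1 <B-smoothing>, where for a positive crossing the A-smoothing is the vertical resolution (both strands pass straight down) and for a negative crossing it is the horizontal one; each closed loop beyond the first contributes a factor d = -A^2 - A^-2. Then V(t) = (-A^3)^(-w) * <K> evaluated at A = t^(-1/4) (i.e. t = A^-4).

Markov-equivalent braids have isotopic closures, hence identical knot invariants. Strip the Markov moves from each word to reach a common short braid β, then compute V(t) once on β.
Braid A: s1^-1 s2^-1 s1^-1 s1^-1 s2^-1 s2^-1 s1^-1 s1^-1 s2^-1 s1 s2^-1 s1 on 3 strands reduces by inverse Markov moves (closure unchanged at each step):
  Deconjugate: the word is γ·β·γ⁻¹ with γ = s1^-1 (prefix) and γ⁻¹ = s1 (suffix); strip both.
Reduced to β = s2^-1 s1^-1 s1^-1 s2^-1 s2^-1 s1^-1 s1^-1 s2^-1 s1 s2^-1 on 3 strands, 10 crossings.
Braid B: s2^-1 s1^-1 s1^-1 s2^-1 s2^-1 s1^-1 s1^-1 s2^-1 s1 s2^-1 s3^-1 on 4 strands reduces by inverse Markov moves (closure unchanged at each step):
  Destabilize: the word has the form β·s3^-1 where s3^-1 occurs only as the final letter (β ∈ B_3); drop it and the last strand → 3 strands.
Reduced to β = s2^-1 s1^-1 s1^-1 s2^-1 s2^-1 s1^-1 s1^-1 s2^-1 s1 s2^-1 on 3 strands, 10 crossings.
Both give the same β = s2^-1 s1^-1 s1^-1 s2^-1 s2^-1 s1^-1 s1^-1 s2^-1 s1 s2^-1 on 3 strands, so one state sum suffices:
Braid: s2^-1 s1^-1 s1^-1 s2^-1 s2^-1 s1^-1 s1^-1 s2^-1 s1 s2^-1 on 3 strands, 10 crossings.
Writhe w = (#positive) - (#negative) = 1 - 9 = -8.
Computing the Kauffman bracket via state sum. There are 2^10 = 1024 states.
For each crossing: s=0 is the vertical smoothing, s=1 horizontal. Crossing k contributes A^(sign_k * (1 - 2*s_k)); loop factor d = -A^2 - A^-2.
Tabulate the states by total A-exponent and number of loops L (A-exp: L × count):
  A^10: L=6 ×1
  A^8: L=5 ×10
  A^6: L=4 ×41, L=6 ×4
  A^4: L=3 ×86, L=5 ×34
  A^2: L=2 ×92, L=4 ×114, L=6 ×4
  A^0: L=1 ×40, L=3 ×185, L=5 ×27
  A^-2: L=2 ×142, L=4 ×67, L=6 ×1
  A^-4: L=1 ×40, L=3 ×76, L=5 ×4
  A^-6: L=2 ×39, L=4 ×6
  A^-8: L=1 ×5, L=3 ×5
  A^-10: L=2 ×1
Each group contributes A^e * Σ count * d^(L-1):
Powers of d = -A^2 - A^-2: d^2 = A^4 + 2 + A^-4; d^3 = -A^6 - 3*A^2 - 3*A^-2 - A^-6; d^4 = A^8 + 4*A^4 + 6 + 4*A^-4 + A^-8; d^5 = -A^10 - 5*A^6 - 10*A^2 - 10*A^-2 - 5*A^-6 - A^-10.
  A^10 * (d^5) = -A^20 - 5*A^16 - 10*A^12 - 10*A^8 - 5*A^4 - 1
  A^8 * (10*d^4) = 10*A^16 + 40*A^12 + 60*A^8 + 40*A^4 + 10
  A^6 * (41*d^3 + 4*d^5) = -4*A^16 - 61*A^12 - 163*A^8 - 163*A^4 - 61 - 4*A^-4
  A^4 * (86*d^2 + 34*d^4) = 34*A^12 + 222*A^8 + 376*A^4 + 222 + 34*A^-4
  A^2 * (92*d + 114*d^3 + 4*d^5) = -4*A^12 - 134*A^8 - 474*A^4 - 474 - 134*A^-4 - 4*A^-8
  A^0 * (40 + 185*d^2 + 27*d^4) = 27*A^8 + 293*A^4 + 572 + 293*A^-4 + 27*A^-8
  A^-2 * (142*d + 67*d^3 + d^5) = -A^8 - 72*A^4 - 353 - 353*A^-4 - 72*A^-8 - A^-12
  A^-4 * (40 + 76*d^2 + 4*d^4) = 4*A^4 + 92 + 216*A^-4 + 92*A^-8 + 4*A^-12
  A^-6 * (39*d + 6*d^3) = -6 - 57*A^-4 - 57*A^-8 - 6*A^-12
  A^-8 * (5 + 5*d^2) = 5*A^-4 + 15*A^-8 + 5*A^-12
  A^-10 * (d) = -A^-8 - A^-12
Summing the groups: <K> = -A^20 + A^16 - A^12 + A^8 - A^4 + 1 + A^-12
Normalise by the writhe: (-A^3)^(-w) = (-A^3)^(8) = A^24, so f(A) = A^24 * <K> = -A^44 + A^40 - A^36 + A^32 - A^28 + A^24 + A^12.
Substitute A = t^(-1/4), i.e. A^e → t^(-e/4): V(t) = t^-3 + t^-6 - t^-7 + t^-8 - t^-9 + t^-10 - t^-11

Answer: t^-3 + t^-6 - t^-7 + t^-8 - t^-9 + t^-10 - t^-11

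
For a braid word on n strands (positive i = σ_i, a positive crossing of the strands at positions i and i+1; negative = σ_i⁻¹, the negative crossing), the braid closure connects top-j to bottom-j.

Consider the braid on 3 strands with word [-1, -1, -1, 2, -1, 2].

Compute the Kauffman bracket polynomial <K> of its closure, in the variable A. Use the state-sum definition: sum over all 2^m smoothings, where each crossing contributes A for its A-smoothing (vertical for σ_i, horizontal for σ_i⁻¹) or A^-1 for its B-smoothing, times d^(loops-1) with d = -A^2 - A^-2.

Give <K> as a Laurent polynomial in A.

A^14 - 2*A^10 + 2*A^6 - 2*A^2 + 2*A^-2 - A^-6 + A^-10

Derivation:
Braid: s1^-1 s1^-1 s1^-1 s2 s1^-1 s2 on 3 strands, 6 crossings.
Writhe w = (#positive) - (#negative) = 2 - 4 = -2.
State-sum expansion of <K>. There are 2^6 = 64 states.
For each crossing: s=0 is the vertical smoothing, s=1 horizontal. Crossing k contributes A^(sign_k * (1 - 2*s_k)); loop factor d = -A^2 - A^-2.
Tabulate the states by total A-exponent and number of loops L (A-exp: L × count):
  A^6: L=5 ×1
  A^4: L=4 ×6
  A^2: L=3 ×15
  A^0: L=2 ×19, L=4 ×1
  A^-2: L=1 ×11, L=3 ×4
  A^-4: L=2 ×6
  A^-6: L=3 ×1
Each group contributes A^e * Σ count * d^(L-1):
Powers of d = -A^2 - A^-2: d^2 = A^4 + 2 + A^-4; d^3 = -A^6 - 3*A^2 - 3*A^-2 - A^-6; d^4 = A^8 + 4*A^4 + 6 + 4*A^-4 + A^-8.
  A^6 * (d^4) = A^14 + 4*A^10 + 6*A^6 + 4*A^2 + A^-2
  A^4 * (6*d^3) = -6*A^10 - 18*A^6 - 18*A^2 - 6*A^-2
  A^2 * (15*d^2) = 15*A^6 + 30*A^2 + 15*A^-2
  A^0 * (19*d + d^3) = -A^6 - 22*A^2 - 22*A^-2 - A^-6
  A^-2 * (11 + 4*d^2) = 4*A^2 + 19*A^-2 + 4*A^-6
  A^-4 * (6*d) = -6*A^-2 - 6*A^-6
  A^-6 * (d^2) = A^-2 + 2*A^-6 + A^-10
Summing the groups: <K> = A^14 - 2*A^10 + 2*A^6 - 2*A^2 + 2*A^-2 - A^-6 + A^-10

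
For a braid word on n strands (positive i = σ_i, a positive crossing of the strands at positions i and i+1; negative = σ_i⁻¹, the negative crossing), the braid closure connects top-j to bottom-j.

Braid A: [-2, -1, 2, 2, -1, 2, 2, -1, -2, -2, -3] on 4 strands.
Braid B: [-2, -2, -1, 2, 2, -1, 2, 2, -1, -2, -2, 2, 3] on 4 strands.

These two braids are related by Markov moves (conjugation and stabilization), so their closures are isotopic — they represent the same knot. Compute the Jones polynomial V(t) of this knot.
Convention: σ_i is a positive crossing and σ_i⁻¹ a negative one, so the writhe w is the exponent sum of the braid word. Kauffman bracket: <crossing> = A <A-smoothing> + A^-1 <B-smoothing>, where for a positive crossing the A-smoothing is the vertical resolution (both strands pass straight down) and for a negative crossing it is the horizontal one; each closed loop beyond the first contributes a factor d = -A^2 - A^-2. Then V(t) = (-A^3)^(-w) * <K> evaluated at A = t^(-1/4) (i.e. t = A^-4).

t^2 - 2*t + 4 - 4*t^-1 + 4*t^-2 - 4*t^-3 + 3*t^-4 - 2*t^-5 + t^-6

Derivation:
Markov-equivalent braids have isotopic closures, hence identical knot invariants. Strip the Markov moves from each word to reach a common short braid β, then compute V(t) once on β.
Braid A: s2^-1 s1^-1 s2 s2 s1^-1 s2 s2 s1^-1 s2^-1 s2^-1 s3^-1 on 4 strands reduces by inverse Markov moves (closure unchanged at each step):
  Destabilize: the word has the form β·s3^-1 where s3^-1 occurs only as the final letter (β ∈ B_3); drop it and the last strand → 3 strands.
Reduced to β = s2^-1 s1^-1 s2 s2 s1^-1 s2 s2 s1^-1 s2^-1 s2^-1 on 3 strands, 10 crossings.
Braid B: s2^-1 s2^-1 s1^-1 s2 s2 s1^-1 s2 s2 s1^-1 s2^-1 s2^-1 s2 s3 on 4 strands reduces by inverse Markov moves (closure unchanged at each step):
  Destabilize: the word has the form β·s3 where s3 occurs only as the final letter (β ∈ B_3); drop it and the last strand → 3 strands.
  Deconjugate: the word is γ·β·γ⁻¹ with γ = s2^-1 (prefix) and γ⁻¹ = s2 (suffix); strip both.
Reduced to β = s2^-1 s1^-1 s2 s2 s1^-1 s2 s2 s1^-1 s2^-1 s2^-1 on 3 strands, 10 crossings.
Both give the same β = s2^-1 s1^-1 s2 s2 s1^-1 s2 s2 s1^-1 s2^-1 s2^-1 on 3 strands, so one state sum suffices:
Braid: s2^-1 s1^-1 s2 s2 s1^-1 s2 s2 s1^-1 s2^-1 s2^-1 on 3 strands, 10 crossings.
Writhe w = (#positive) - (#negative) = 4 - 6 = -2.
State-sum expansion of <K>. There are 2^10 = 1024 states.
Each crossing splits two ways (0=vertical, 1=horizontal). The state's weight is A^(#A-smoothings - #B-smoothings) * d^(loops - 1).
Tabulate the states by total A-exponent and number of loops L (A-exp: L × count):
  A^10: L=5 ×1
  A^8: L=4 ×10
  A^6: L=3 ×39, L=5 ×6
  A^4: L=2 ×66, L=4 ×52, L=6 ×2
  A^2: L=1 ×45, L=3 ×124, L=5 ×41
  A^0: L=2 ×118, L=4 ×113, L=6 ×21
  A^-2: L=1 ×20, L=3 ×120, L=5 ×63, L=7 ×7
  A^-4: L=2 ×30, L=4 ×68, L=6 ×21, L=8 ×1
  A^-6: L=3 ×20, L=5 ×22, L=7 ×3
  A^-8: L=4 ×7, L=6 ×3
  A^-10: L=5 ×1
Each group contributes A^e * Σ count * d^(L-1):
Powers of d = -A^2 - A^-2: d^2 = A^4 + 2 + A^-4; d^3 = -A^6 - 3*A^2 - 3*A^-2 - A^-6; d^4 = A^8 + 4*A^4 + 6 + 4*A^-4 + A^-8; d^5 = -A^10 - 5*A^6 - 10*A^2 - 10*A^-2 - 5*A^-6 - A^-10; d^6 = A^12 + 6*A^8 + 15*A^4 + 20 + 15*A^-4 + 6*A^-8 + A^-12; d^7 = -A^14 - 7*A^10 - 21*A^6 - 35*A^2 - 35*A^-2 - 21*A^-6 - 7*A^-10 - A^-14.
  A^10 * (d^4) = A^18 + 4*A^14 + 6*A^10 + 4*A^6 + A^2
  A^8 * (10*d^3) = -10*A^14 - 30*A^10 - 30*A^6 - 10*A^2
  A^6 * (39*d^2 + 6*d^4) = 6*A^14 + 63*A^10 + 114*A^6 + 63*A^2 + 6*A^-2
  A^4 * (66*d + 52*d^3 + 2*d^5) = -2*A^14 - 62*A^10 - 242*A^6 - 242*A^2 - 62*A^-2 - 2*A^-6
  A^2 * (45 + 124*d^2 + 41*d^4) = 41*A^10 + 288*A^6 + 539*A^2 + 288*A^-2 + 41*A^-6
  A^0 * (118*d + 113*d^3 + 21*d^5) = -21*A^10 - 218*A^6 - 667*A^2 - 667*A^-2 - 218*A^-6 - 21*A^-10
  A^-2 * (20 + 120*d^2 + 63*d^4 + 7*d^6) = 7*A^10 + 105*A^6 + 477*A^2 + 778*A^-2 + 477*A^-6 + 105*A^-10 + 7*A^-14
  A^-4 * (30*d + 68*d^3 + 21*d^5 + d^7) = -A^10 - 28*A^6 - 194*A^2 - 479*A^-2 - 479*A^-6 - 194*A^-10 - 28*A^-14 - A^-18
  A^-6 * (20*d^2 + 22*d^4 + 3*d^6) = 3*A^6 + 40*A^2 + 153*A^-2 + 232*A^-6 + 153*A^-10 + 40*A^-14 + 3*A^-18
  A^-8 * (7*d^3 + 3*d^5) = -3*A^2 - 22*A^-2 - 51*A^-6 - 51*A^-10 - 22*A^-14 - 3*A^-18
  A^-10 * (d^4) = A^-2 + 4*A^-6 + 6*A^-10 + 4*A^-14 + A^-18
Summing the groups: <K> = A^18 - 2*A^14 + 3*A^10 - 4*A^6 + 4*A^2 - 4*A^-2 + 4*A^-6 - 2*A^-10 + A^-14
Normalise by the writhe: (-A^3)^(-w) = (-A^3)^(2) = A^6, so f(A) = A^6 * <K> = A^24 - 2*A^20 + 3*A^16 - 4*A^12 + 4*A^8 - 4*A^4 + 4 - 2*A^-4 + A^-8.
Substitute A = t^(-1/4), i.e. A^e → t^(-e/4): V(t) = t^2 - 2*t + 4 - 4*t^-1 + 4*t^-2 - 4*t^-3 + 3*t^-4 - 2*t^-5 + t^-6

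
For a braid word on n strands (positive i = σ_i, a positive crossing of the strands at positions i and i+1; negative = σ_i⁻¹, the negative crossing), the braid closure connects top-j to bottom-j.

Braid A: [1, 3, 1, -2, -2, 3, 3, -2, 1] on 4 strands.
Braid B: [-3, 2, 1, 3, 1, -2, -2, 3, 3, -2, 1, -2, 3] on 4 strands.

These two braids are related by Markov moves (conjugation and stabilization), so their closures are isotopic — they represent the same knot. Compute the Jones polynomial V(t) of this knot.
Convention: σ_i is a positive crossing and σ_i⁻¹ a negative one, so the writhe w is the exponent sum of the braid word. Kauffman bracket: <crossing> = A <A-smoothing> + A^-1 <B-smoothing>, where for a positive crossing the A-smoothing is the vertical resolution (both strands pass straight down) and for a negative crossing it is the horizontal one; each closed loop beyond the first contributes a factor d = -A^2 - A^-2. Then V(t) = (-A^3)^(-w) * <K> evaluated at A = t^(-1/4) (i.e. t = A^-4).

Markov-equivalent braids have isotopic closures, hence identical knot invariants. Strip the Markov moves from each word to reach a common short braid β, then compute V(t) once on β.
Braid A: s1 s3 s1 s2^-1 s2^-1 s3 s3 s2^-1 s1 on 4 strands has no conjugating prefix/suffix or stabilization to strip; take β = s1 s3 s1 s2^-1 s2^-1 s3 s3 s2^-1 s1.
Braid B: s3^-1 s2 s1 s3 s1 s2^-1 s2^-1 s3 s3 s2^-1 s1 s2^-1 s3 on 4 strands reduces by inverse Markov moves (closure unchanged at each step):
  Deconjugate: the word is γ·β·γ⁻¹ with γ = s3^-1 s2 (prefix) and γ⁻¹ = s2^-1 s3 (suffix); strip both.
Reduced to β = s1 s3 s1 s2^-1 s2^-1 s3 s3 s2^-1 s1 on 4 strands, 9 crossings.
Both give the same β = s1 s3 s1 s2^-1 s2^-1 s3 s3 s2^-1 s1 on 4 strands, so one state sum suffices:
Braid: s1 s3 s1 s2^-1 s2^-1 s3 s3 s2^-1 s1 on 4 strands, 9 crossings.
Writhe w = (#positive) - (#negative) = 6 - 3 = 3.
Enumerate smoothing states for the bracket polynomial. There are 2^9 = 512 states.
Smooth each crossing (0=||, 1=⌣⌢); contribution A^(Σ sign_k(1-2s_k)) * d^(L-1).
Tabulate the states by total A-exponent and number of loops L (A-exp: L × count):
  A^9: L=5 ×1
  A^7: L=4 ×9
  A^5: L=3 ×32, L=5 ×4
  A^3: L=2 ×55, L=4 ×28, L=6 ×1
  A^1: L=1 ×39, L=3 ×77, L=5 ×10
  A^-1: L=2 ×81, L=4 ×44, L=6 ×1
  A^-3: L=3 ×73, L=5 ×11
  A^-5: L=4 ×35, L=6 ×1
  A^-7: L=5 ×9
  A^-9: L=6 ×1
Each group contributes A^e * Σ count * d^(L-1):
Powers of d = -A^2 - A^-2: d^2 = A^4 + 2 + A^-4; d^3 = -A^6 - 3*A^2 - 3*A^-2 - A^-6; d^4 = A^8 + 4*A^4 + 6 + 4*A^-4 + A^-8; d^5 = -A^10 - 5*A^6 - 10*A^2 - 10*A^-2 - 5*A^-6 - A^-10.
  A^9 * (d^4) = A^17 + 4*A^13 + 6*A^9 + 4*A^5 + A
  A^7 * (9*d^3) = -9*A^13 - 27*A^9 - 27*A^5 - 9*A
  A^5 * (32*d^2 + 4*d^4) = 4*A^13 + 48*A^9 + 88*A^5 + 48*A + 4*A^-3
  A^3 * (55*d + 28*d^3 + d^5) = -A^13 - 33*A^9 - 149*A^5 - 149*A - 33*A^-3 - A^-7
  A^1 * (39 + 77*d^2 + 10*d^4) = 10*A^9 + 117*A^5 + 253*A + 117*A^-3 + 10*A^-7
  A^-1 * (81*d + 44*d^3 + d^5) = -A^9 - 49*A^5 - 223*A - 223*A^-3 - 49*A^-7 - A^-11
  A^-3 * (73*d^2 + 11*d^4) = 11*A^5 + 117*A + 212*A^-3 + 117*A^-7 + 11*A^-11
  A^-5 * (35*d^3 + d^5) = -A^5 - 40*A - 115*A^-3 - 115*A^-7 - 40*A^-11 - A^-15
  A^-7 * (9*d^4) = 9*A + 36*A^-3 + 54*A^-7 + 36*A^-11 + 9*A^-15
  A^-9 * (d^5) = -A - 5*A^-3 - 10*A^-7 - 10*A^-11 - 5*A^-15 - A^-19
Summing the groups: <K> = A^17 - 2*A^13 + 3*A^9 - 6*A^5 + 6*A - 7*A^-3 + 6*A^-7 - 4*A^-11 + 3*A^-15 - A^-19
Normalise by the writhe: (-A^3)^(-w) = (-A^3)^(-3) = -A^-9, so f(A) = -A^-9 * <K> = -A^8 + 2*A^4 - 3 + 6*A^-4 - 6*A^-8 + 7*A^-12 - 6*A^-16 + 4*A^-20 - 3*A^-24 + A^-28.
Substitute A = t^(-1/4), i.e. A^e → t^(-e/4): V(t) = t^7 - 3*t^6 + 4*t^5 - 6*t^4 + 7*t^3 - 6*t^2 + 6*t - 3 + 2*t^-1 - t^-2

Answer: t^7 - 3*t^6 + 4*t^5 - 6*t^4 + 7*t^3 - 6*t^2 + 6*t - 3 + 2*t^-1 - t^-2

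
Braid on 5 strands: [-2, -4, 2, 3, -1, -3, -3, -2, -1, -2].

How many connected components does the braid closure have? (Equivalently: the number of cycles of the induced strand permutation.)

1

Derivation:
Track the strand permutation on 5 strands, starting from identity.
  step 1: s2^-1 swaps positions 2,3 -> [1 3 2 4 5]
  step 2: s4^-1 swaps positions 4,5 -> [1 3 2 5 4]
  step 3: s2 swaps positions 2,3 -> [1 2 3 5 4]
  step 4: s3 swaps positions 3,4 -> [1 2 5 3 4]
  step 5: s1^-1 swaps positions 1,2 -> [2 1 5 3 4]
  step 6: s3^-1 swaps positions 3,4 -> [2 1 3 5 4]
  step 7: s3^-1 swaps positions 3,4 -> [2 1 5 3 4]
  step 8: s2^-1 swaps positions 2,3 -> [2 5 1 3 4]
  step 9: s1^-1 swaps positions 1,2 -> [5 2 1 3 4]
  step 10: s2^-1 swaps positions 2,3 -> [5 1 2 3 4]
Final permutation (position -> original strand): [5 1 2 3 4]
Closure components = cycle count of this permutation = 1.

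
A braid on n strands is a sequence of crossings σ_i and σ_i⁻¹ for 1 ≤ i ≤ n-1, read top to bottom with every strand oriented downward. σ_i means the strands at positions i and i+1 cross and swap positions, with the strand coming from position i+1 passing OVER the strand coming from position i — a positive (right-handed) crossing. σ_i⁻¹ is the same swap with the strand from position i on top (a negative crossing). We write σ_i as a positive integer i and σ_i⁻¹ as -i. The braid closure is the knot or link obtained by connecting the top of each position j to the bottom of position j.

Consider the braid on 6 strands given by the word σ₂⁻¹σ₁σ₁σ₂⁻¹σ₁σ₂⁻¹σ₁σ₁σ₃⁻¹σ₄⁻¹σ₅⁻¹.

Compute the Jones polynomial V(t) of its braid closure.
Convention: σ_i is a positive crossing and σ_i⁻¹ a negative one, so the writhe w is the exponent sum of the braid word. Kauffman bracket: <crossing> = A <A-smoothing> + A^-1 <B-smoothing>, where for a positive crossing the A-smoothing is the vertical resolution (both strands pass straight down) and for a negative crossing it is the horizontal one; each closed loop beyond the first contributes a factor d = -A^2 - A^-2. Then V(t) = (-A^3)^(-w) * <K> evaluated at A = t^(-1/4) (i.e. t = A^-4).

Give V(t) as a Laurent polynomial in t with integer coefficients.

-t^6 + 3*t^5 - 5*t^4 + 6*t^3 - 6*t^2 + 6*t - 4 + 3*t^-1 - t^-2

Derivation:
The presented braid s2^-1 s1 s1 s2^-1 s1 s2^-1 s1 s1 s3^-1 s4^-1 s5^-1 on 6 strands reduces by inverse Markov moves (closure unchanged at each step):
  Destabilize: the word has the form β·s5^-1 where s5^-1 occurs only as the final letter (β ∈ B_5); drop it and the last strand → 5 strands.
  Destabilize: the word has the form β·s4^-1 where s4^-1 occurs only as the final letter (β ∈ B_4); drop it and the last strand → 4 strands.
  Destabilize: the word has the form β·s3^-1 where s3^-1 occurs only as the final letter (β ∈ B_3); drop it and the last strand → 3 strands.
Reduced to β = s2^-1 s1 s1 s2^-1 s1 s2^-1 s1 s1 on 3 strands, 8 crossings.
Compute on β:
Braid: s2^-1 s1 s1 s2^-1 s1 s2^-1 s1 s1 on 3 strands, 8 crossings.
Writhe w = (#positive) - (#negative) = 5 - 3 = 2.
Computing the Kauffman bracket via state sum. There are 2^8 = 256 states.
Each crossing splits two ways (0=vertical, 1=horizontal). The state's weight is A^(#A-smoothings - #B-smoothings) * d^(loops - 1).
Tabulate the states by total A-exponent and number of loops L (A-exp: L × count):
  A^8: L=4 ×1
  A^6: L=3 ×8
  A^4: L=2 ×26, L=4 ×2
  A^2: L=1 ×35, L=3 ×21
  A^0: L=2 ×63, L=4 ×7
  A^-2: L=3 ×55, L=5 ×1
  A^-4: L=4 ×28
  A^-6: L=5 ×8
  A^-8: L=6 ×1
Each group contributes A^e * Σ count * d^(L-1):
Powers of d = -A^2 - A^-2: d^2 = A^4 + 2 + A^-4; d^3 = -A^6 - 3*A^2 - 3*A^-2 - A^-6; d^4 = A^8 + 4*A^4 + 6 + 4*A^-4 + A^-8; d^5 = -A^10 - 5*A^6 - 10*A^2 - 10*A^-2 - 5*A^-6 - A^-10.
  A^8 * (d^3) = -A^14 - 3*A^10 - 3*A^6 - A^2
  A^6 * (8*d^2) = 8*A^10 + 16*A^6 + 8*A^2
  A^4 * (26*d + 2*d^3) = -2*A^10 - 32*A^6 - 32*A^2 - 2*A^-2
  A^2 * (35 + 21*d^2) = 21*A^6 + 77*A^2 + 21*A^-2
  A^0 * (63*d + 7*d^3) = -7*A^6 - 84*A^2 - 84*A^-2 - 7*A^-6
  A^-2 * (55*d^2 + d^4) = A^6 + 59*A^2 + 116*A^-2 + 59*A^-6 + A^-10
  A^-4 * (28*d^3) = -28*A^2 - 84*A^-2 - 84*A^-6 - 28*A^-10
  A^-6 * (8*d^4) = 8*A^2 + 32*A^-2 + 48*A^-6 + 32*A^-10 + 8*A^-14
  A^-8 * (d^5) = -A^2 - 5*A^-2 - 10*A^-6 - 10*A^-10 - 5*A^-14 - A^-18
Summing the groups: <K> = -A^14 + 3*A^10 - 4*A^6 + 6*A^2 - 6*A^-2 + 6*A^-6 - 5*A^-10 + 3*A^-14 - A^-18
Normalise by the writhe: (-A^3)^(-w) = (-A^3)^(-2) = A^-6, so f(A) = A^-6 * <K> = -A^8 + 3*A^4 - 4 + 6*A^-4 - 6*A^-8 + 6*A^-12 - 5*A^-16 + 3*A^-20 - A^-24.
Substitute A = t^(-1/4), i.e. A^e → t^(-e/4): V(t) = -t^6 + 3*t^5 - 5*t^4 + 6*t^3 - 6*t^2 + 6*t - 4 + 3*t^-1 - t^-2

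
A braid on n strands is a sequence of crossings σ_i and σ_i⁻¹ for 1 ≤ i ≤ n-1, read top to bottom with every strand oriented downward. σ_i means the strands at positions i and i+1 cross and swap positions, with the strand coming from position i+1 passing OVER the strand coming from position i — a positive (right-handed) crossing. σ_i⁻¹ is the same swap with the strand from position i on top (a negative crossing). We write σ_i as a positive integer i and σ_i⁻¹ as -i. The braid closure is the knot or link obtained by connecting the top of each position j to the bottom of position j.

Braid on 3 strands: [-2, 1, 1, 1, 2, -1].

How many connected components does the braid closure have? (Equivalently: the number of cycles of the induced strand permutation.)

Track the strand permutation on 3 strands, starting from identity.
  step 1: s2^-1 swaps positions 2,3 -> [1 3 2]
  step 2: s1 swaps positions 1,2 -> [3 1 2]
  step 3: s1 swaps positions 1,2 -> [1 3 2]
  step 4: s1 swaps positions 1,2 -> [3 1 2]
  step 5: s2 swaps positions 2,3 -> [3 2 1]
  step 6: s1^-1 swaps positions 1,2 -> [2 3 1]
Final permutation (position -> original strand): [2 3 1]
Closure components = cycle count of this permutation = 1.

Answer: 1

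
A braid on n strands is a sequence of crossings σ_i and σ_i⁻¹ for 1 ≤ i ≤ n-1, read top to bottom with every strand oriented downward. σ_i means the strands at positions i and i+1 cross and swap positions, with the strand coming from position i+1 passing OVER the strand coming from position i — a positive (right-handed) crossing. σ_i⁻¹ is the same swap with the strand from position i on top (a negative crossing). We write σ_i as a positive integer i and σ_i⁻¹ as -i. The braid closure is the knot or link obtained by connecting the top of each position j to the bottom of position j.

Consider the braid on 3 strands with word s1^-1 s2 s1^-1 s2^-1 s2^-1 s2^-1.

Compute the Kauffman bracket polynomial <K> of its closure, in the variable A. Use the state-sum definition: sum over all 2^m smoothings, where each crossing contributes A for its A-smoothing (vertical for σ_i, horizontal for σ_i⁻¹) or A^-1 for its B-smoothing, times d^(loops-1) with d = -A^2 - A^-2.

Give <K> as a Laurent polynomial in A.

Braid: s1^-1 s2 s1^-1 s2^-1 s2^-1 s2^-1 on 3 strands, 6 crossings.
Writhe w = (#positive) - (#negative) = 1 - 5 = -4.
Enumerate smoothing states for the bracket polynomial. There are 2^6 = 64 states.
Smooth each crossing (0=||, 1=⌣⌢); contribution A^(Σ sign_k(1-2s_k)) * d^(L-1).
Tabulate the states by total A-exponent and number of loops L (A-exp: L × count):
  A^6: L=4 ×1
  A^4: L=3 ×6
  A^2: L=2 ×12, L=4 ×3
  A^0: L=1 ×9, L=3 ×10, L=5 ×1
  A^-2: L=2 ×12, L=4 ×3
  A^-4: L=1 ×2, L=3 ×4
  A^-6: L=2 ×1
Each group contributes A^e * Σ count * d^(L-1):
Powers of d = -A^2 - A^-2: d^2 = A^4 + 2 + A^-4; d^3 = -A^6 - 3*A^2 - 3*A^-2 - A^-6; d^4 = A^8 + 4*A^4 + 6 + 4*A^-4 + A^-8.
  A^6 * (d^3) = -A^12 - 3*A^8 - 3*A^4 - 1
  A^4 * (6*d^2) = 6*A^8 + 12*A^4 + 6
  A^2 * (12*d + 3*d^3) = -3*A^8 - 21*A^4 - 21 - 3*A^-4
  A^0 * (9 + 10*d^2 + d^4) = A^8 + 14*A^4 + 35 + 14*A^-4 + A^-8
  A^-2 * (12*d + 3*d^3) = -3*A^4 - 21 - 21*A^-4 - 3*A^-8
  A^-4 * (2 + 4*d^2) = 4 + 10*A^-4 + 4*A^-8
  A^-6 * (d) = -A^-4 - A^-8
Summing the groups: <K> = -A^12 + A^8 - A^4 + 2 - A^-4 + A^-8

Answer: -A^12 + A^8 - A^4 + 2 - A^-4 + A^-8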